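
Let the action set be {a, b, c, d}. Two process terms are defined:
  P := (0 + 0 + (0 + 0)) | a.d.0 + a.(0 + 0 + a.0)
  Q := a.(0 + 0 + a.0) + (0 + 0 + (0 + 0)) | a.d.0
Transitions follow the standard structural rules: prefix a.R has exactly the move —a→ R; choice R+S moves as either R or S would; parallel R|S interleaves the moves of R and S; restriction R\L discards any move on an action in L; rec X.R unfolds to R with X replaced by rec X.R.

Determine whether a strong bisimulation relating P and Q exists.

YES

LTS(P): 5 reachable states
  s0 = (0 + 0 + (0 + 0)) | a.d.0 + a.(0 + 0 + a.0) :: ··a··> s1, ··a··> s2
  s1 = (0 + 0 + (0 + 0)) | d.0 :: ··d··> s3
  s2 = 0 + 0 + a.0 :: ··a··> s4
  s3 = (0 + 0 + (0 + 0)) | 0 :: deadlocked
  s4 = 0 :: deadlocked
LTS(Q): 5 reachable states
  t0 = a.(0 + 0 + a.0) + (0 + 0 + (0 + 0)) | a.d.0 :: ··a··> t1, ··a··> t2
  t1 = (0 + 0 + (0 + 0)) | d.0 :: ··d··> t3
  t2 = 0 + 0 + a.0 :: ··a··> t4
  t3 = (0 + 0 + (0 + 0)) | 0 :: deadlocked
  t4 = 0 :: deadlocked
Partition-refinement fixed point:
  B0 = {s0, t0}
  B1 = {s2, t2}
  B2 = {s3, s4, t3, t4}
  B3 = {s1, t1}
s0 ∈ B0, t0 ∈ B0 → same block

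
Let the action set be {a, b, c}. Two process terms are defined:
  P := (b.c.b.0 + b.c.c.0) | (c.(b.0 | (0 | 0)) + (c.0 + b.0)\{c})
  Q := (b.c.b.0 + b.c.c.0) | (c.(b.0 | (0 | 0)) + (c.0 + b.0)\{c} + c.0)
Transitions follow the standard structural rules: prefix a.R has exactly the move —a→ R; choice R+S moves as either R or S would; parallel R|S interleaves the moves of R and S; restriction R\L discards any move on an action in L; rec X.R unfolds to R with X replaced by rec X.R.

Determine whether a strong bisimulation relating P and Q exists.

NO

Reachable graph of P (24 states):
  p0 = (b.c.b.0 + b.c.c.0) | (c.(b.0 | (0 | 0)) + (c.0 + b.0)\{c}) | =b=> p1, =b=> p2, =b=> p3, =c=> p4
  p1 = (b.c.b.0 + b.c.c.0) | 0\{c} | =b=> p5, =b=> p6
  p2 = c.b.0 | (c.(b.0 | (0 | 0)) + (c.0 + b.0)\{c}) | =b=> p5, =c=> p7, =c=> p8
  p3 = c.c.0 | (c.(b.0 | (0 | 0)) + (c.0 + b.0)\{c}) | =b=> p6, =c=> p10, =c=> p9
  p4 = (b.c.b.0 + b.c.c.0) | (b.0 | (0 | 0)) | =b=> p10, =b=> p11, =b=> p8
  p5 = c.b.0 | 0\{c} | =c=> p12
  p6 = c.c.0 | 0\{c} | =c=> p13
  p7 = b.0 | (c.(b.0 | (0 | 0)) + (c.0 + b.0)\{c}) | =b=> p12, =b=> p14, =c=> p15
  p8 = c.b.0 | (b.0 | (0 | 0)) | =b=> p16, =c=> p15
  p9 = c.0 | (c.(b.0 | (0 | 0)) + (c.0 + b.0)\{c}) | =b=> p13, =c=> p14, =c=> p17
  p10 = c.c.0 | (b.0 | (0 | 0)) | =b=> p18, =c=> p17
  p11 = (b.c.b.0 + b.c.c.0) | (0 | (0 | 0)) | =b=> p16, =b=> p18
  p12 = b.0 | 0\{c} | =b=> p19
  p13 = c.0 | 0\{c} | =c=> p19
  p14 = 0 | (c.(b.0 | (0 | 0)) + (c.0 + b.0)\{c}) | =b=> p19, =c=> p20
  p15 = b.0 | (b.0 | (0 | 0)) | =b=> p20, =b=> p21
  p16 = c.b.0 | (0 | (0 | 0)) | =c=> p21
  p17 = c.0 | (b.0 | (0 | 0)) | =b=> p22, =c=> p20
  p18 = c.c.0 | (0 | (0 | 0)) | =c=> p22
  p19 = 0 | 0\{c} | deadlocked
  p20 = 0 | (b.0 | (0 | 0)) | =b=> p23
  p21 = b.0 | (0 | (0 | 0)) | =b=> p23
  p22 = c.0 | (0 | (0 | 0)) | =c=> p23
  p23 = 0 | (0 | (0 | 0)) | deadlocked
Reachable graph of Q (30 states):
  q0 = (b.c.b.0 + b.c.c.0) | (c.(b.0 | (0 | 0)) + (c.0 + b.0)\{c} + c.0) | =b=> q1, =b=> q2, =b=> q3, =c=> q4, =c=> q5
  q1 = (b.c.b.0 + b.c.c.0) | 0\{c} | =b=> q6, =b=> q7
  q2 = c.b.0 | (c.(b.0 | (0 | 0)) + (c.0 + b.0)\{c} + c.0) | =b=> q6, =c=> q10, =c=> q8, =c=> q9
  q3 = c.c.0 | (c.(b.0 | (0 | 0)) + (c.0 + b.0)\{c} + c.0) | =b=> q7, =c=> q11, =c=> q12, =c=> q13
  q4 = (b.c.b.0 + b.c.c.0) | (b.0 | (0 | 0)) | =b=> q12, =b=> q14, =b=> q9
  q5 = (b.c.b.0 + b.c.c.0) | 0 | =b=> q10, =b=> q13
  q6 = c.b.0 | 0\{c} | =c=> q15
  q7 = c.c.0 | 0\{c} | =c=> q16
  q8 = b.0 | (c.(b.0 | (0 | 0)) + (c.0 + b.0)\{c} + c.0) | =b=> q15, =b=> q17, =c=> q18, =c=> q19
  q9 = c.b.0 | (b.0 | (0 | 0)) | =b=> q20, =c=> q18
  q10 = c.b.0 | 0 | =c=> q19
  q11 = c.0 | (c.(b.0 | (0 | 0)) + (c.0 + b.0)\{c} + c.0) | =b=> q16, =c=> q17, =c=> q21, =c=> q22
  q12 = c.c.0 | (b.0 | (0 | 0)) | =b=> q23, =c=> q21
  q13 = c.c.0 | 0 | =c=> q22
  q14 = (b.c.b.0 + b.c.c.0) | (0 | (0 | 0)) | =b=> q20, =b=> q23
  q15 = b.0 | 0\{c} | =b=> q24
  q16 = c.0 | 0\{c} | =c=> q24
  q17 = 0 | (c.(b.0 | (0 | 0)) + (c.0 + b.0)\{c} + c.0) | =b=> q24, =c=> q25, =c=> q26
  q18 = b.0 | (b.0 | (0 | 0)) | =b=> q25, =b=> q27
  q19 = b.0 | 0 | =b=> q26
  q20 = c.b.0 | (0 | (0 | 0)) | =c=> q27
  q21 = c.0 | (b.0 | (0 | 0)) | =b=> q28, =c=> q25
  q22 = c.0 | 0 | =c=> q26
  q23 = c.c.0 | (0 | (0 | 0)) | =c=> q28
  q24 = 0 | 0\{c} | deadlocked
  q25 = 0 | (b.0 | (0 | 0)) | =b=> q29
  q26 = 0 | 0 | deadlocked
  q27 = b.0 | (0 | (0 | 0)) | =b=> q29
  q28 = c.0 | (0 | (0 | 0)) | =c=> q29
  q29 = 0 | (0 | (0 | 0)) | deadlocked
Partition-refinement fixed point:
  B0 = {p0}
  B1 = {p2}
  B2 = {p7}
  B3 = {p12, p20, p21, q15, q19, q25, q27}
  B4 = {p19, p23, q24, q26, q29}
  B5 = {p15, q18}
  B6 = {p14}
  B7 = {p8, q9}
  B8 = {p16, p5, q10, q20, q6}
  B9 = {p3}
  B10 = {p10, q12}
  B11 = {p18, p6, q13, q23, q7}
  B12 = {p13, p22, q16, q22, q28}
  B13 = {p17, q21}
  B14 = {p9}
  B15 = {p1, p11, q1, q14, q5}
  B16 = {p4, q4}
  B17 = {q0}
  B18 = {q3}
  B19 = {q11}
  B20 = {q17}
  B21 = {q2}
  B22 = {q8}
p0 ∈ B0, q0 ∈ B17 → different blocks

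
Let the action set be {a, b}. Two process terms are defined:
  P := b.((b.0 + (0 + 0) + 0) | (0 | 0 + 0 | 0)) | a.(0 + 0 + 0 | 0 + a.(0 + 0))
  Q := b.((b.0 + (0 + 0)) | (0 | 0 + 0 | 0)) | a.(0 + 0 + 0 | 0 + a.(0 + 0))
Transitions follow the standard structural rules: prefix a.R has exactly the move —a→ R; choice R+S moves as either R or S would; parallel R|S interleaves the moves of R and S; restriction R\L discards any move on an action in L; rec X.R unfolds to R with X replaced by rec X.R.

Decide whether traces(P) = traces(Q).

LTS(P): 9 reachable states
  u0 = b.((b.0 + (0 + 0) + 0) | (0 | 0 + 0 | 0)) | a.(0 + 0 + 0 | 0 + a.(0 + 0)) | -a-> u1, -b-> u2
  u1 = b.((b.0 + (0 + 0) + 0) | (0 | 0 + 0 | 0)) | (0 + 0 + 0 | 0 + a.(0 + 0)) | -a-> u3, -b-> u4
  u2 = (b.0 + (0 + 0) + 0) | (0 | 0 + 0 | 0) | a.(0 + 0 + 0 | 0 + a.(0 + 0)) | -a-> u4, -b-> u5
  u3 = b.((b.0 + (0 + 0) + 0) | (0 | 0 + 0 | 0)) | (0 + 0) | -b-> u6
  u4 = (b.0 + (0 + 0) + 0) | (0 | 0 + 0 | 0) | (0 + 0 + 0 | 0 + a.(0 + 0)) | -a-> u6, -b-> u7
  u5 = 0 | (0 | 0 + 0 | 0) | a.(0 + 0 + 0 | 0 + a.(0 + 0)) | -a-> u7
  u6 = (b.0 + (0 + 0) + 0) | (0 | 0 + 0 | 0) | (0 + 0) | -b-> u8
  u7 = 0 | (0 | 0 + 0 | 0) | (0 + 0 + 0 | 0 + a.(0 + 0)) | -a-> u8
  u8 = 0 | (0 | 0 + 0 | 0) | (0 + 0) | ∅
LTS(Q): 9 reachable states
  v0 = b.((b.0 + (0 + 0)) | (0 | 0 + 0 | 0)) | a.(0 + 0 + 0 | 0 + a.(0 + 0)) | -a-> v1, -b-> v2
  v1 = b.((b.0 + (0 + 0)) | (0 | 0 + 0 | 0)) | (0 + 0 + 0 | 0 + a.(0 + 0)) | -a-> v3, -b-> v4
  v2 = (b.0 + (0 + 0)) | (0 | 0 + 0 | 0) | a.(0 + 0 + 0 | 0 + a.(0 + 0)) | -a-> v4, -b-> v5
  v3 = b.((b.0 + (0 + 0)) | (0 | 0 + 0 | 0)) | (0 + 0) | -b-> v6
  v4 = (b.0 + (0 + 0)) | (0 | 0 + 0 | 0) | (0 + 0 + 0 | 0 + a.(0 + 0)) | -a-> v6, -b-> v7
  v5 = 0 | (0 | 0 + 0 | 0) | a.(0 + 0 + 0 | 0 + a.(0 + 0)) | -a-> v7
  v6 = (b.0 + (0 + 0)) | (0 | 0 + 0 | 0) | (0 + 0) | -b-> v8
  v7 = 0 | (0 | 0 + 0 | 0) | (0 + 0 + 0 | 0 + a.(0 + 0)) | -a-> v8
  v8 = 0 | (0 | 0 + 0 | 0) | (0 + 0) | ∅
Coarsest stable partition (strong bisimilarity classes):
  B0 = {u0, v0}
  B1 = {u2, v2}
  B2 = {u4, v4}
  B3 = {u7, v7}
  B4 = {u8, v8}
  B5 = {u6, v6}
  B6 = {u5, v5}
  B7 = {u1, v1}
  B8 = {u3, v3}
u0 ∈ B0, v0 ∈ B0 → same block
Bisimilar ⇒ trace-equivalent.

trace-equivalent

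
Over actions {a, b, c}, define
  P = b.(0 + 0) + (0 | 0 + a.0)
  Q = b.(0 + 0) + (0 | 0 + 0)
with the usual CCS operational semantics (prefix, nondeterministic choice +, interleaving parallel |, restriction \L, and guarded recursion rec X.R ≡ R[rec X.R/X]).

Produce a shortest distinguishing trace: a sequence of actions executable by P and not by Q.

P's transition system — 3 states:
  p0 = b.(0 + 0) + (0 | 0 + a.0) → =a=> p1, =b=> p2
  p1 = 0 → stopped
  p2 = 0 + 0 → stopped
Q's transition system — 2 states:
  q0 = b.(0 + 0) + (0 | 0 + 0) → =b=> q1
  q1 = 0 + 0 → stopped
Trace ⟨a⟩ through P, begin at {p0}:
  step 1 (a): {p1}
  P completes σ.
Trace ⟨a⟩ through Q, begin at {q0}:
  step 1 (a): ∅ (Q stuck)

a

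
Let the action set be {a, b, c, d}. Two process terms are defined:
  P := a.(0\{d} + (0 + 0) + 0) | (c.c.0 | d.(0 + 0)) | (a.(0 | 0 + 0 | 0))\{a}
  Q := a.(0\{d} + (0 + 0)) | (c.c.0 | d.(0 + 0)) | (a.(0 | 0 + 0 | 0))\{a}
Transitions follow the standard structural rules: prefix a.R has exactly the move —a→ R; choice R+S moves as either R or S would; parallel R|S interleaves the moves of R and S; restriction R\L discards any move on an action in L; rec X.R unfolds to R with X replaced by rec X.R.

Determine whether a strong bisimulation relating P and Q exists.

LTS(P): 12 reachable states
  u0 = a.(0\{d} + (0 + 0) + 0) | (c.c.0 | d.(0 + 0)) | (a.(0 | 0 + 0 | 0))\{a} ⊢ -a-> u1, -c-> u2, -d-> u3
  u1 = (0\{d} + (0 + 0) + 0) | (c.c.0 | d.(0 + 0)) | (a.(0 | 0 + 0 | 0))\{a} ⊢ -c-> u4, -d-> u5
  u2 = a.(0\{d} + (0 + 0) + 0) | (c.0 | d.(0 + 0)) | (a.(0 | 0 + 0 | 0))\{a} ⊢ -a-> u4, -c-> u6, -d-> u7
  u3 = a.(0\{d} + (0 + 0) + 0) | (c.c.0 | (0 + 0)) | (a.(0 | 0 + 0 | 0))\{a} ⊢ -a-> u5, -c-> u7
  u4 = (0\{d} + (0 + 0) + 0) | (c.0 | d.(0 + 0)) | (a.(0 | 0 + 0 | 0))\{a} ⊢ -c-> u8, -d-> u9
  u5 = (0\{d} + (0 + 0) + 0) | (c.c.0 | (0 + 0)) | (a.(0 | 0 + 0 | 0))\{a} ⊢ -c-> u9
  u6 = a.(0\{d} + (0 + 0) + 0) | (0 | d.(0 + 0)) | (a.(0 | 0 + 0 | 0))\{a} ⊢ -a-> u8, -d-> u10
  u7 = a.(0\{d} + (0 + 0) + 0) | (c.0 | (0 + 0)) | (a.(0 | 0 + 0 | 0))\{a} ⊢ -a-> u9, -c-> u10
  u8 = (0\{d} + (0 + 0) + 0) | (0 | d.(0 + 0)) | (a.(0 | 0 + 0 | 0))\{a} ⊢ -d-> u11
  u9 = (0\{d} + (0 + 0) + 0) | (c.0 | (0 + 0)) | (a.(0 | 0 + 0 | 0))\{a} ⊢ -c-> u11
  u10 = a.(0\{d} + (0 + 0) + 0) | (0 | (0 + 0)) | (a.(0 | 0 + 0 | 0))\{a} ⊢ -a-> u11
  u11 = (0\{d} + (0 + 0) + 0) | (0 | (0 + 0)) | (a.(0 | 0 + 0 | 0))\{a} ⊢ stopped
LTS(Q): 12 reachable states
  v0 = a.(0\{d} + (0 + 0)) | (c.c.0 | d.(0 + 0)) | (a.(0 | 0 + 0 | 0))\{a} ⊢ -a-> v1, -c-> v2, -d-> v3
  v1 = (0\{d} + (0 + 0)) | (c.c.0 | d.(0 + 0)) | (a.(0 | 0 + 0 | 0))\{a} ⊢ -c-> v4, -d-> v5
  v2 = a.(0\{d} + (0 + 0)) | (c.0 | d.(0 + 0)) | (a.(0 | 0 + 0 | 0))\{a} ⊢ -a-> v4, -c-> v6, -d-> v7
  v3 = a.(0\{d} + (0 + 0)) | (c.c.0 | (0 + 0)) | (a.(0 | 0 + 0 | 0))\{a} ⊢ -a-> v5, -c-> v7
  v4 = (0\{d} + (0 + 0)) | (c.0 | d.(0 + 0)) | (a.(0 | 0 + 0 | 0))\{a} ⊢ -c-> v8, -d-> v9
  v5 = (0\{d} + (0 + 0)) | (c.c.0 | (0 + 0)) | (a.(0 | 0 + 0 | 0))\{a} ⊢ -c-> v9
  v6 = a.(0\{d} + (0 + 0)) | (0 | d.(0 + 0)) | (a.(0 | 0 + 0 | 0))\{a} ⊢ -a-> v8, -d-> v10
  v7 = a.(0\{d} + (0 + 0)) | (c.0 | (0 + 0)) | (a.(0 | 0 + 0 | 0))\{a} ⊢ -a-> v9, -c-> v10
  v8 = (0\{d} + (0 + 0)) | (0 | d.(0 + 0)) | (a.(0 | 0 + 0 | 0))\{a} ⊢ -d-> v11
  v9 = (0\{d} + (0 + 0)) | (c.0 | (0 + 0)) | (a.(0 | 0 + 0 | 0))\{a} ⊢ -c-> v11
  v10 = a.(0\{d} + (0 + 0)) | (0 | (0 + 0)) | (a.(0 | 0 + 0 | 0))\{a} ⊢ -a-> v11
  v11 = (0\{d} + (0 + 0)) | (0 | (0 + 0)) | (a.(0 | 0 + 0 | 0))\{a} ⊢ stopped
Coarsest stable partition (strong bisimilarity classes):
  B0 = {u0, v0}
  B1 = {u1, v1}
  B2 = {u5, v5}
  B3 = {u9, v9}
  B4 = {u11, v11}
  B5 = {u4, v4}
  B6 = {u8, v8}
  B7 = {u3, v3}
  B8 = {u7, v7}
  B9 = {u10, v10}
  B10 = {u2, v2}
  B11 = {u6, v6}
u0 ∈ B0, v0 ∈ B0 → same block

P ~ Q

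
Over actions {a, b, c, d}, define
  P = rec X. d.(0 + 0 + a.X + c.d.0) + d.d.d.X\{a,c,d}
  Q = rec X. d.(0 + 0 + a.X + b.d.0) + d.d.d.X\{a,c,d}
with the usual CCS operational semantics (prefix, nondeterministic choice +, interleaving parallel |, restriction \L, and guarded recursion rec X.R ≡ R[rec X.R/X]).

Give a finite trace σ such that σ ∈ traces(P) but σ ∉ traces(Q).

Reachable graph of P (7 states):
  m0 = rec X. d.(0 + 0 + a.X + c.d.0) + d.d.d.X\{a,c,d} :: —d→ m1, —d→ m2
  m1 = 0 + 0 + a.(rec X. d.(0 + 0 + a.X + c.d.0) + d.d.d.X\{a,c,d}) + c.d.0 :: —a→ m0, —c→ m3
  m2 = d.d.(rec X. d.(0 + 0 + a.X + c.d.0) + d.d.d.X\{a,c,d})\{a,c,d} :: —d→ m4
  m3 = d.0 :: —d→ m5
  m4 = d.(rec X. d.(0 + 0 + a.X + c.d.0) + d.d.d.X\{a,c,d})\{a,c,d} :: —d→ m6
  m5 = 0 :: ·
  m6 = (rec X. d.(0 + 0 + a.X + c.d.0) + d.d.d.X\{a,c,d})\{a,c,d} :: ·
Reachable graph of Q (7 states):
  n0 = rec X. d.(0 + 0 + a.X + b.d.0) + d.d.d.X\{a,c,d} :: —d→ n1, —d→ n2
  n1 = 0 + 0 + a.(rec X. d.(0 + 0 + a.X + b.d.0) + d.d.d.X\{a,c,d}) + b.d.0 :: —a→ n0, —b→ n3
  n2 = d.d.(rec X. d.(0 + 0 + a.X + b.d.0) + d.d.d.X\{a,c,d})\{a,c,d} :: —d→ n4
  n3 = d.0 :: —d→ n5
  n4 = d.(rec X. d.(0 + 0 + a.X + b.d.0) + d.d.d.X\{a,c,d})\{a,c,d} :: —d→ n6
  n5 = 0 :: ·
  n6 = (rec X. d.(0 + 0 + a.X + b.d.0) + d.d.d.X\{a,c,d})\{a,c,d} :: ·
Run σ = ⟨dc⟩ on P: start {m0}
  after d @ step 1: {m1, m2}
  after c @ step 2: {m3}
  ✓ P
Run σ = ⟨dc⟩ on Q: start {n0}
  after d @ step 1: {n1, n2}
  after c @ step 2: ∅ (Q stuck)

dc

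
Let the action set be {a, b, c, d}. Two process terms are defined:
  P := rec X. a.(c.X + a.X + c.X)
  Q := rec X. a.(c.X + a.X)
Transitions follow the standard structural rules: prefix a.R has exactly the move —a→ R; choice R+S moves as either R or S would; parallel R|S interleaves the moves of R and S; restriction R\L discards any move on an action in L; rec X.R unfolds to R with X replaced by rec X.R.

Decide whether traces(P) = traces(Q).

YES

P's transition system — 2 states:
  m0 = rec X. a.(c.X + a.X + c.X) has moves ··a··> m1
  m1 = c.(rec X. a.(c.X + a.X + c.X)) + a.(rec X. a.(c.X + a.X + c.X)) + c.(rec X. a.(c.X + a.X + c.X)) has moves ··a··> m0, ··c··> m0
Q's transition system — 2 states:
  n0 = rec X. a.(c.X + a.X) has moves ··a··> n1
  n1 = c.(rec X. a.(c.X + a.X)) + a.(rec X. a.(c.X + a.X)) has moves ··a··> n0, ··c··> n0
Bisimilarity quotient blocks:
  B0 = {m0, n0}
  B1 = {m1, n1}
m0 ∈ B0, n0 ∈ B0 → same block
Bisimilar ⇒ trace-equivalent.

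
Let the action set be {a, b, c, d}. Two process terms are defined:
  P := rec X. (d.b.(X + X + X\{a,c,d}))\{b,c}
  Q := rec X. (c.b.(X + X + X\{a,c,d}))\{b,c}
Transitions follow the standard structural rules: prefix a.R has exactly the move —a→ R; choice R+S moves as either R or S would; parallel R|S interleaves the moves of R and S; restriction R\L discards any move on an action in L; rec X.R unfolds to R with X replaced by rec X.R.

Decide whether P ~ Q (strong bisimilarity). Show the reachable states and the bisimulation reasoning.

not bisimilar

P's transition system — 2 states:
  u0 = rec X. (d.b.(X + X + X\{a,c,d}))\{b,c} has moves =d=> u1
  u1 = (b.((rec X. (d.b.(X + X + X\{a,c,d}))\{b,c}) + (rec X. (d.b.(X + X + X\{a,c,d}))\{b,c}) + (rec X. (d.b.(X + X + X\{a,c,d}))\{b,c})\{a,c,d}))\{b,c} has moves deadlocked
Q's transition system — 1 states:
  v0 = rec X. (c.b.(X + X + X\{a,c,d}))\{b,c} has moves deadlocked
Partition-refinement fixed point:
  B0 = {u0}
  B1 = {u1, v0}
u0 ∈ B0, v0 ∈ B1 → different blocks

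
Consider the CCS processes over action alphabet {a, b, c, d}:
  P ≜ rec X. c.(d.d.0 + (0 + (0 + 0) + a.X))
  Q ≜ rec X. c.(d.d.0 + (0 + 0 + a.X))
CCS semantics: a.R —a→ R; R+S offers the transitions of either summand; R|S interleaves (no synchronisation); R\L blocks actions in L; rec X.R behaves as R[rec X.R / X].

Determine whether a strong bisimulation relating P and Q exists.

LTS(P): 4 reachable states
  s0 = rec X. c.(d.d.0 + (0 + (0 + 0) + a.X)) has moves ··c··> s1
  s1 = d.d.0 + (0 + (0 + 0) + a.(rec X. c.(d.d.0 + (0 + (0 + 0) + a.X)))) has moves ··a··> s0, ··d··> s2
  s2 = d.0 has moves ··d··> s3
  s3 = 0 has moves (no moves)
LTS(Q): 4 reachable states
  t0 = rec X. c.(d.d.0 + (0 + 0 + a.X)) has moves ··c··> t1
  t1 = d.d.0 + (0 + 0 + a.(rec X. c.(d.d.0 + (0 + 0 + a.X)))) has moves ··a··> t0, ··d··> t2
  t2 = d.0 has moves ··d··> t3
  t3 = 0 has moves (no moves)
Partition-refinement fixed point:
  B0 = {s0, t0}
  B1 = {s1, t1}
  B2 = {s2, t2}
  B3 = {s3, t3}
s0 ∈ B0, t0 ∈ B0 → same block

P ~ Q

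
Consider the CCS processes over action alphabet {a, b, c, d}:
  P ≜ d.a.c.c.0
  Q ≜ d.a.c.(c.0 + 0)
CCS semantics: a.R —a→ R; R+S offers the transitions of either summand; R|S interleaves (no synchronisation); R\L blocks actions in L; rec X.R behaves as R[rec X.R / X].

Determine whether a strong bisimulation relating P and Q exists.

P ~ Q

Reachable graph of P (5 states):
  u0 = d.a.c.c.0 ⊢ --d--▸ u1
  u1 = a.c.c.0 ⊢ --a--▸ u2
  u2 = c.c.0 ⊢ --c--▸ u3
  u3 = c.0 ⊢ --c--▸ u4
  u4 = 0 ⊢ ·
Reachable graph of Q (5 states):
  v0 = d.a.c.(c.0 + 0) ⊢ --d--▸ v1
  v1 = a.c.(c.0 + 0) ⊢ --a--▸ v2
  v2 = c.(c.0 + 0) ⊢ --c--▸ v3
  v3 = c.0 + 0 ⊢ --c--▸ v4
  v4 = 0 ⊢ ·
Coarsest stable partition (strong bisimilarity classes):
  B0 = {u0, v0}
  B1 = {u1, v1}
  B2 = {u2, v2}
  B3 = {u3, v3}
  B4 = {u4, v4}
u0 ∈ B0, v0 ∈ B0 → same block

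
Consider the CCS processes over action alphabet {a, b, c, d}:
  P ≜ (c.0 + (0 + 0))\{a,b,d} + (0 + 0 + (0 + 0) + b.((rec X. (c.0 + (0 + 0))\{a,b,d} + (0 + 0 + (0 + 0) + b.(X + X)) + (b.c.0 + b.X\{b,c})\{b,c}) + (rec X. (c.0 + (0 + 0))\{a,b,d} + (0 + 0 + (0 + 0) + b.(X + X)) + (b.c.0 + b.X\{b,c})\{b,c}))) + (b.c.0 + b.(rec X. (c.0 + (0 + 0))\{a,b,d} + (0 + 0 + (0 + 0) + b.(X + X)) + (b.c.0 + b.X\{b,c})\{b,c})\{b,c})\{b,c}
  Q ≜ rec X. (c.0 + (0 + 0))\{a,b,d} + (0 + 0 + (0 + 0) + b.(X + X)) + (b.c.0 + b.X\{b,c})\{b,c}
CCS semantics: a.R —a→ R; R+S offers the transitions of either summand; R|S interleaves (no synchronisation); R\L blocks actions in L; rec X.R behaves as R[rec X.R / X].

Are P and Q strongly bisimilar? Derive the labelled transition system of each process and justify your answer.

Reachable graph of P (3 states):
  u0 = (c.0 + (0 + 0))\{a,b,d} + (0 + 0 + (0 + 0) + b.((rec X. (c.0 + (0 + 0))\{a,b,d} + (0 + 0 + (0 + 0) + b.(X + X)) + (b.c.0 + b.X\{b,c})\{b,c}) + (rec X. (c.0 + (0 + 0))\{a,b,d} + (0 + 0 + (0 + 0) + b.(X + X)) + (b.c.0 + b.X\{b,c})\{b,c}))) + (b.c.0 + b.(rec X. (c.0 + (0 + 0))\{a,b,d} + (0 + 0 + (0 + 0) + b.(X + X)) + (b.c.0 + b.X\{b,c})\{b,c})\{b,c})\{b,c} → --b--▸ u1, --c--▸ u2
  u1 = (rec X. (c.0 + (0 + 0))\{a,b,d} + (0 + 0 + (0 + 0) + b.(X + X)) + (b.c.0 + b.X\{b,c})\{b,c}) + (rec X. (c.0 + (0 + 0))\{a,b,d} + (0 + 0 + (0 + 0) + b.(X + X)) + (b.c.0 + b.X\{b,c})\{b,c}) → --b--▸ u1, --c--▸ u2
  u2 = 0\{a,b,d} → (no moves)
Reachable graph of Q (3 states):
  v0 = rec X. (c.0 + (0 + 0))\{a,b,d} + (0 + 0 + (0 + 0) + b.(X + X)) + (b.c.0 + b.X\{b,c})\{b,c} → --b--▸ v1, --c--▸ v2
  v1 = (rec X. (c.0 + (0 + 0))\{a,b,d} + (0 + 0 + (0 + 0) + b.(X + X)) + (b.c.0 + b.X\{b,c})\{b,c}) + (rec X. (c.0 + (0 + 0))\{a,b,d} + (0 + 0 + (0 + 0) + b.(X + X)) + (b.c.0 + b.X\{b,c})\{b,c}) → --b--▸ v1, --c--▸ v2
  v2 = 0\{a,b,d} → (no moves)
Bisimilarity quotient blocks:
  B0 = {u0, u1, v0, v1}
  B1 = {u2, v2}
u0 ∈ B0, v0 ∈ B0 → same block

bisimilar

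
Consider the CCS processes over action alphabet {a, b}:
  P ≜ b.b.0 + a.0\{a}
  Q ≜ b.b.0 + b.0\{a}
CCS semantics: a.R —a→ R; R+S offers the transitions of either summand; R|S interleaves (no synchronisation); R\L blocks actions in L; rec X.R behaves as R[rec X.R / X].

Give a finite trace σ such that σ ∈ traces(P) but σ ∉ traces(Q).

P's transition system — 4 states:
  s0 = b.b.0 + a.0\{a} ⊢ --a--▸ s1, --b--▸ s2
  s1 = 0\{a} ⊢ ·
  s2 = b.0 ⊢ --b--▸ s3
  s3 = 0 ⊢ ·
Q's transition system — 4 states:
  t0 = b.b.0 + b.0\{a} ⊢ --b--▸ t1, --b--▸ t2
  t1 = 0\{a} ⊢ ·
  t2 = b.0 ⊢ --b--▸ t3
  t3 = 0 ⊢ ·
Run σ = ⟨a⟩ on P: start {s0}
  after a @ step 1: {s1}
  — P admits the full trace.
Run σ = ⟨a⟩ on Q: start {t0}
  after a @ step 1: ∅ (Q stuck)

a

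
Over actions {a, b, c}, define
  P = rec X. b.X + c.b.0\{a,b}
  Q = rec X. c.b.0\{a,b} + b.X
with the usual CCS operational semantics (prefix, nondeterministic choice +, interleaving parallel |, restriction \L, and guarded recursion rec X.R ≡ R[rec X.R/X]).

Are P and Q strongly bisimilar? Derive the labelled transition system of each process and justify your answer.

Reachable graph of P (3 states):
  u0 = rec X. b.X + c.b.0\{a,b} has moves --b--▸ u0, --c--▸ u1
  u1 = b.0\{a,b} has moves --b--▸ u2
  u2 = 0\{a,b} has moves ·
Reachable graph of Q (3 states):
  v0 = rec X. c.b.0\{a,b} + b.X has moves --b--▸ v0, --c--▸ v1
  v1 = b.0\{a,b} has moves --b--▸ v2
  v2 = 0\{a,b} has moves ·
Coarsest stable partition (strong bisimilarity classes):
  B0 = {u0, v0}
  B1 = {u1, v1}
  B2 = {u2, v2}
u0 ∈ B0, v0 ∈ B0 → same block

P ~ Q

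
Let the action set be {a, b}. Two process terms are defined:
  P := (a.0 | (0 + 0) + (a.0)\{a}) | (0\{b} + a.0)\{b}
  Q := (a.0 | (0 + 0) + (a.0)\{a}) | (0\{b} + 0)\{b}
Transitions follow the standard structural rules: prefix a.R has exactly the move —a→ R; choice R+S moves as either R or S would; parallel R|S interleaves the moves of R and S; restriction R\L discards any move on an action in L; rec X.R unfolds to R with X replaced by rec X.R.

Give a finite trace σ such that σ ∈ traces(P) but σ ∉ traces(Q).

LTS(P): 4 reachable states
  s0 = (a.0 | (0 + 0) + (a.0)\{a}) | (0\{b} + a.0)\{b} has moves —a→ s1, —a→ s2
  s1 = (a.0 | (0 + 0) + (a.0)\{a}) | 0\{b} has moves —a→ s3
  s2 = 0 | (0 + 0) | (0\{b} + a.0)\{b} has moves —a→ s3
  s3 = 0 | (0 + 0) | 0\{b} has moves deadlocked
LTS(Q): 2 reachable states
  t0 = (a.0 | (0 + 0) + (a.0)\{a}) | (0\{b} + 0)\{b} has moves —a→ t1
  t1 = 0 | (0 + 0) | (0\{b} + 0)\{b} has moves deadlocked
Trace ⟨aa⟩ through P, begin at {s0}:
  step 1 (a): {s1, s2}
  step 2 (a): {s3}
  ✓ P
Trace ⟨aa⟩ through Q, begin at {t0}:
  step 1 (a): {t1}
  step 2 (a): ∅ (Q stuck)

aa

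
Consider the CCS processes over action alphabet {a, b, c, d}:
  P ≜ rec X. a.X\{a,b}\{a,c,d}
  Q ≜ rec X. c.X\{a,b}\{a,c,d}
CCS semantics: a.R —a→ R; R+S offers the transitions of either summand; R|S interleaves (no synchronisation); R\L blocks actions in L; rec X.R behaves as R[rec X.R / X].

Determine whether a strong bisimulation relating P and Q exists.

NO

P's transition system — 2 states:
  m0 = rec X. a.X\{a,b}\{a,c,d} has moves =a=> m1
  m1 = (rec X. a.X\{a,b}\{a,c,d})\{a,b}\{a,c,d} has moves ·
Q's transition system — 2 states:
  n0 = rec X. c.X\{a,b}\{a,c,d} has moves =c=> n1
  n1 = (rec X. c.X\{a,b}\{a,c,d})\{a,b}\{a,c,d} has moves ·
Partition-refinement fixed point:
  B0 = {m0}
  B1 = {m1, n1}
  B2 = {n0}
m0 ∈ B0, n0 ∈ B2 → different blocks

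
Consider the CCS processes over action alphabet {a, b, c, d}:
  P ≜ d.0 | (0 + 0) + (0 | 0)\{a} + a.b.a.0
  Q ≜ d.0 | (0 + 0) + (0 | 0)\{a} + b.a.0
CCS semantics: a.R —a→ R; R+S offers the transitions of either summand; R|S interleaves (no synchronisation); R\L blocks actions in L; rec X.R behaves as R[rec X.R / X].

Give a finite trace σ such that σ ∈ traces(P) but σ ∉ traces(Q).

a

P's transition system — 5 states:
  p0 = d.0 | (0 + 0) + (0 | 0)\{a} + a.b.a.0 → ··a··> p1, ··d··> p2
  p1 = b.a.0 → ··b··> p3
  p2 = 0 | (0 + 0) → (no moves)
  p3 = a.0 → ··a··> p4
  p4 = 0 → (no moves)
Q's transition system — 4 states:
  q0 = d.0 | (0 + 0) + (0 | 0)\{a} + b.a.0 → ··b··> q1, ··d··> q2
  q1 = a.0 → ··a··> q3
  q2 = 0 | (0 + 0) → (no moves)
  q3 = 0 → (no moves)
Trace ⟨a⟩ through P, begin at {p0}:
  step 1 (a): {p1}
  — P admits the full trace.
Trace ⟨a⟩ through Q, begin at {q0}:
  step 1 (a): ∅ (Q stuck)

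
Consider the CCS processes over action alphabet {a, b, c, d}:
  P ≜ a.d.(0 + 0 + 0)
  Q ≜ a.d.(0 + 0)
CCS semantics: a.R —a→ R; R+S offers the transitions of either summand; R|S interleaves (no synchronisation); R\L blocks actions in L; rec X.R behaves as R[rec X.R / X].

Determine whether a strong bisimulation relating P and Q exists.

P's transition system — 3 states:
  u0 = a.d.(0 + 0 + 0) :: --a--▸ u1
  u1 = d.(0 + 0 + 0) :: --d--▸ u2
  u2 = 0 + 0 + 0 :: stopped
Q's transition system — 3 states:
  v0 = a.d.(0 + 0) :: --a--▸ v1
  v1 = d.(0 + 0) :: --d--▸ v2
  v2 = 0 + 0 :: stopped
Coarsest stable partition (strong bisimilarity classes):
  B0 = {u0, v0}
  B1 = {u1, v1}
  B2 = {u2, v2}
u0 ∈ B0, v0 ∈ B0 → same block

bisimilar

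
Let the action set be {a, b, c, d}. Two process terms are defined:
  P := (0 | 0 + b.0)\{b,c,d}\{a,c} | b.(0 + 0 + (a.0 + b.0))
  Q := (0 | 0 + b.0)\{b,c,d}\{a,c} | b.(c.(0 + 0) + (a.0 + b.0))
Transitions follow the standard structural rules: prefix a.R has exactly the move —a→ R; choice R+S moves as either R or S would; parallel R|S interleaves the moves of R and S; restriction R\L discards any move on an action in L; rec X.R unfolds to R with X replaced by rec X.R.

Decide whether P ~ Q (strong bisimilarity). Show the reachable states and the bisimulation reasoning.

P ≁ Q

P's transition system — 3 states:
  u0 = (0 | 0 + b.0)\{b,c,d}\{a,c} | b.(0 + 0 + (a.0 + b.0)) → -b-> u1
  u1 = (0 | 0 + b.0)\{b,c,d}\{a,c} | (0 + 0 + (a.0 + b.0)) → -a-> u2, -b-> u2
  u2 = (0 | 0 + b.0)\{b,c,d}\{a,c} | 0 → deadlocked
Q's transition system — 4 states:
  v0 = (0 | 0 + b.0)\{b,c,d}\{a,c} | b.(c.(0 + 0) + (a.0 + b.0)) → -b-> v1
  v1 = (0 | 0 + b.0)\{b,c,d}\{a,c} | (c.(0 + 0) + (a.0 + b.0)) → -a-> v2, -b-> v2, -c-> v3
  v2 = (0 | 0 + b.0)\{b,c,d}\{a,c} | 0 → deadlocked
  v3 = (0 | 0 + b.0)\{b,c,d}\{a,c} | (0 + 0) → deadlocked
Coarsest stable partition (strong bisimilarity classes):
  B0 = {u0}
  B1 = {u1}
  B2 = {u2, v2, v3}
  B3 = {v0}
  B4 = {v1}
u0 ∈ B0, v0 ∈ B3 → different blocks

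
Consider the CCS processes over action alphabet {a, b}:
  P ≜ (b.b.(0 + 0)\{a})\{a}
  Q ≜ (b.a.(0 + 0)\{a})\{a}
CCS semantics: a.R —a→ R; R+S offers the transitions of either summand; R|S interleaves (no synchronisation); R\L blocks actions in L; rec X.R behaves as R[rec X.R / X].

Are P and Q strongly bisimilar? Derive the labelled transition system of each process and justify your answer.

LTS(P): 3 reachable states
  p0 = (b.b.(0 + 0)\{a})\{a} → --b--▸ p1
  p1 = (b.(0 + 0)\{a})\{a} → --b--▸ p2
  p2 = (0 + 0)\{a}\{a} → ∅
LTS(Q): 2 reachable states
  q0 = (b.a.(0 + 0)\{a})\{a} → --b--▸ q1
  q1 = (a.(0 + 0)\{a})\{a} → ∅
Coarsest stable partition (strong bisimilarity classes):
  B0 = {p0}
  B1 = {p1, q0}
  B2 = {p2, q1}
p0 ∈ B0, q0 ∈ B1 → different blocks

not bisimilar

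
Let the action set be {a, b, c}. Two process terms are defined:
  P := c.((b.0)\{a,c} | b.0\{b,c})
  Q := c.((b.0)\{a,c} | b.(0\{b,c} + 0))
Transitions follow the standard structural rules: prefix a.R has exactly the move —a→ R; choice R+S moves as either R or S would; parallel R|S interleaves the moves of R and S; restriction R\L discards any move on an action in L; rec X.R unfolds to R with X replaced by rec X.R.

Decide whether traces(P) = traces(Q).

trace-equivalent

P's transition system — 5 states:
  s0 = c.((b.0)\{a,c} | b.0\{b,c}) ⊢ —c→ s1
  s1 = (b.0)\{a,c} | b.0\{b,c} ⊢ —b→ s2, —b→ s3
  s2 = (b.0)\{a,c} | 0\{b,c} ⊢ —b→ s4
  s3 = 0\{a,c} | b.0\{b,c} ⊢ —b→ s4
  s4 = 0\{a,c} | 0\{b,c} ⊢ deadlocked
Q's transition system — 5 states:
  t0 = c.((b.0)\{a,c} | b.(0\{b,c} + 0)) ⊢ —c→ t1
  t1 = (b.0)\{a,c} | b.(0\{b,c} + 0) ⊢ —b→ t2, —b→ t3
  t2 = (b.0)\{a,c} | (0\{b,c} + 0) ⊢ —b→ t4
  t3 = 0\{a,c} | b.(0\{b,c} + 0) ⊢ —b→ t4
  t4 = 0\{a,c} | (0\{b,c} + 0) ⊢ deadlocked
Partition-refinement fixed point:
  B0 = {s0, t0}
  B1 = {s1, t1}
  B2 = {s2, s3, t2, t3}
  B3 = {s4, t4}
s0 ∈ B0, t0 ∈ B0 → same block
Bisimilar ⇒ trace-equivalent.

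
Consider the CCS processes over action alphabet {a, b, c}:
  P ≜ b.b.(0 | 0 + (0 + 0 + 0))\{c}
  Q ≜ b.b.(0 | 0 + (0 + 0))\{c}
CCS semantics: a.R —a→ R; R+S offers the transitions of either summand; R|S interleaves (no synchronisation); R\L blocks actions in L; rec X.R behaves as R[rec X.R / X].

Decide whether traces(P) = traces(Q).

P's transition system — 3 states:
  u0 = b.b.(0 | 0 + (0 + 0 + 0))\{c} ⊢ ··b··> u1
  u1 = b.(0 | 0 + (0 + 0 + 0))\{c} ⊢ ··b··> u2
  u2 = (0 | 0 + (0 + 0 + 0))\{c} ⊢ deadlocked
Q's transition system — 3 states:
  v0 = b.b.(0 | 0 + (0 + 0))\{c} ⊢ ··b··> v1
  v1 = b.(0 | 0 + (0 + 0))\{c} ⊢ ··b··> v2
  v2 = (0 | 0 + (0 + 0))\{c} ⊢ deadlocked
Coarsest stable partition (strong bisimilarity classes):
  B0 = {u0, v0}
  B1 = {u1, v1}
  B2 = {u2, v2}
u0 ∈ B0, v0 ∈ B0 → same block
Bisimilar ⇒ trace-equivalent.

trace-equivalent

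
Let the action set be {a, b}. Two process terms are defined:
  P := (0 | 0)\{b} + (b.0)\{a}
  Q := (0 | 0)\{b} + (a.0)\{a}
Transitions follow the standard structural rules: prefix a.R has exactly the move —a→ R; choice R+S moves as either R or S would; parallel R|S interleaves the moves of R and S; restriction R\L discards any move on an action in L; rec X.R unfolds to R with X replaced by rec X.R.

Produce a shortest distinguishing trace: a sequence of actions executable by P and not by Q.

LTS(P): 2 reachable states
  p0 = (0 | 0)\{b} + (b.0)\{a} :: --b--▸ p1
  p1 = 0\{a} :: (no moves)
LTS(Q): 1 reachable states
  q0 = (0 | 0)\{b} + (a.0)\{a} :: (no moves)
Executing b from P (initial set {p0}):
  [1] b ⇒ {p1}
  — P admits the full trace.
Executing b from Q (initial set {q0}):
  [1] b ⇒ no successor for Q

b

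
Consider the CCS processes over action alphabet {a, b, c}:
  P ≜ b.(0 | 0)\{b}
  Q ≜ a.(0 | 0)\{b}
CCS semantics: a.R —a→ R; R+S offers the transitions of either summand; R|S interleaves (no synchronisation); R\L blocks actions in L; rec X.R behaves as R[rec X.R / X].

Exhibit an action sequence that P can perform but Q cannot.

b

Reachable graph of P (2 states):
  s0 = b.(0 | 0)\{b} ⊢ =b=> s1
  s1 = (0 | 0)\{b} ⊢ stopped
Reachable graph of Q (2 states):
  t0 = a.(0 | 0)\{b} ⊢ =a=> t1
  t1 = (0 | 0)\{b} ⊢ stopped
Run σ = ⟨b⟩ on P: start {s0}
  step 1 (b): {s1}
  ✓ P
Run σ = ⟨b⟩ on Q: start {t0}
  step 1 (b): ∅  — Q cannot continue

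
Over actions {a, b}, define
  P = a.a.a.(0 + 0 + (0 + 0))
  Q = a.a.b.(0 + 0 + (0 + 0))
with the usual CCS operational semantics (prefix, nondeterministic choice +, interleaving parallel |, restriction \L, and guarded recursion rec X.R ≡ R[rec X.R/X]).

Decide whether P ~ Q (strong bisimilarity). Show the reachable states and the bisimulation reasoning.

P ≁ Q

Reachable graph of P (4 states):
  s0 = a.a.a.(0 + 0 + (0 + 0)) :: --a--▸ s1
  s1 = a.a.(0 + 0 + (0 + 0)) :: --a--▸ s2
  s2 = a.(0 + 0 + (0 + 0)) :: --a--▸ s3
  s3 = 0 + 0 + (0 + 0) :: ·
Reachable graph of Q (4 states):
  t0 = a.a.b.(0 + 0 + (0 + 0)) :: --a--▸ t1
  t1 = a.b.(0 + 0 + (0 + 0)) :: --a--▸ t2
  t2 = b.(0 + 0 + (0 + 0)) :: --b--▸ t3
  t3 = 0 + 0 + (0 + 0) :: ·
Bisimilarity quotient blocks:
  B0 = {s0}
  B1 = {s1}
  B2 = {s2}
  B3 = {s3, t3}
  B4 = {t0}
  B5 = {t1}
  B6 = {t2}
s0 ∈ B0, t0 ∈ B4 → different blocks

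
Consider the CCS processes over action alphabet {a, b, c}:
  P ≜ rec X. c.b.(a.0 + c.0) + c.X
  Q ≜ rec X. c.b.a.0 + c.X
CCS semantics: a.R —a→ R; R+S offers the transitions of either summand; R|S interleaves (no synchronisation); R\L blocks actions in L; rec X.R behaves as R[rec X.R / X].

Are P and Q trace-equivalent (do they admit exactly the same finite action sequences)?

trace-distinct — witness ⟨cbc⟩

LTS(P): 4 reachable states
  u0 = rec X. c.b.(a.0 + c.0) + c.X ⊢ --c--▸ u0, --c--▸ u1
  u1 = b.(a.0 + c.0) ⊢ --b--▸ u2
  u2 = a.0 + c.0 ⊢ --a--▸ u3, --c--▸ u3
  u3 = 0 ⊢ (no moves)
LTS(Q): 4 reachable states
  v0 = rec X. c.b.a.0 + c.X ⊢ --c--▸ v0, --c--▸ v1
  v1 = b.a.0 ⊢ --b--▸ v2
  v2 = a.0 ⊢ --a--▸ v3
  v3 = 0 ⊢ (no moves)
Executing cbc from P (initial set {u0}):
  after c @ step 1: {u0, u1}
  after b @ step 2: {u2}
  after c @ step 3: {u3}
  ✓ P
Executing cbc from Q (initial set {v0}):
  after c @ step 1: {v0, v1}
  after b @ step 2: {v2}
  after c @ step 3: ∅ (Q stuck)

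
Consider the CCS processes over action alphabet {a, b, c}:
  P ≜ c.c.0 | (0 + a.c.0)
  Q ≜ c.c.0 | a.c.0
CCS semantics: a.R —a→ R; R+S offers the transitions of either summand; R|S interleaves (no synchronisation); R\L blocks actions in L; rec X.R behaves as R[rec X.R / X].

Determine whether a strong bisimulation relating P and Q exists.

Reachable graph of P (9 states):
  u0 = c.c.0 | (0 + a.c.0) → =a=> u1, =c=> u2
  u1 = c.c.0 | c.0 → =c=> u3, =c=> u4
  u2 = c.0 | (0 + a.c.0) → =a=> u3, =c=> u5
  u3 = c.0 | c.0 → =c=> u6, =c=> u7
  u4 = c.c.0 | 0 → =c=> u7
  u5 = 0 | (0 + a.c.0) → =a=> u6
  u6 = 0 | c.0 → =c=> u8
  u7 = c.0 | 0 → =c=> u8
  u8 = 0 | 0 → ∅
Reachable graph of Q (9 states):
  v0 = c.c.0 | a.c.0 → =a=> v1, =c=> v2
  v1 = c.c.0 | c.0 → =c=> v3, =c=> v4
  v2 = c.0 | a.c.0 → =a=> v3, =c=> v5
  v3 = c.0 | c.0 → =c=> v6, =c=> v7
  v4 = c.c.0 | 0 → =c=> v7
  v5 = 0 | a.c.0 → =a=> v6
  v6 = 0 | c.0 → =c=> v8
  v7 = c.0 | 0 → =c=> v8
  v8 = 0 | 0 → ∅
Partition-refinement fixed point:
  B0 = {u0, v0}
  B1 = {u1, v1}
  B2 = {u3, u4, v3, v4}
  B3 = {u6, u7, v6, v7}
  B4 = {u8, v8}
  B5 = {u2, v2}
  B6 = {u5, v5}
u0 ∈ B0, v0 ∈ B0 → same block

P ~ Q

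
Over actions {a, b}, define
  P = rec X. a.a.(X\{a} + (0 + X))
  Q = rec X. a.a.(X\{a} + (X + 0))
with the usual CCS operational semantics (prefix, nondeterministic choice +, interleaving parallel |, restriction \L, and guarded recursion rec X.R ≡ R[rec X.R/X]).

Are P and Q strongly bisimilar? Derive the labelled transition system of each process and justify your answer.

P's transition system — 3 states:
  p0 = rec X. a.a.(X\{a} + (0 + X)) | —a→ p1
  p1 = a.((rec X. a.a.(X\{a} + (0 + X)))\{a} + (0 + (rec X. a.a.(X\{a} + (0 + X))))) | —a→ p2
  p2 = (rec X. a.a.(X\{a} + (0 + X)))\{a} + (0 + (rec X. a.a.(X\{a} + (0 + X)))) | —a→ p1
Q's transition system — 3 states:
  q0 = rec X. a.a.(X\{a} + (X + 0)) | —a→ q1
  q1 = a.((rec X. a.a.(X\{a} + (X + 0)))\{a} + ((rec X. a.a.(X\{a} + (X + 0))) + 0)) | —a→ q2
  q2 = (rec X. a.a.(X\{a} + (X + 0)))\{a} + ((rec X. a.a.(X\{a} + (X + 0))) + 0) | —a→ q1
Partition-refinement fixed point:
  B0 = {p0, p1, p2, q0, q1, q2}
p0 ∈ B0, q0 ∈ B0 → same block

YES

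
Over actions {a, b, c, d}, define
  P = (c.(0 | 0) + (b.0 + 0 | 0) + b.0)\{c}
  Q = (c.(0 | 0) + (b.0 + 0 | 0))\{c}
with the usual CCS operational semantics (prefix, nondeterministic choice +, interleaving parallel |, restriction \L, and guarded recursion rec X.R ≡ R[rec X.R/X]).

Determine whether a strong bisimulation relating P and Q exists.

Reachable graph of P (2 states):
  p0 = (c.(0 | 0) + (b.0 + 0 | 0) + b.0)\{c} | —b→ p1
  p1 = 0\{c} | stopped
Reachable graph of Q (2 states):
  q0 = (c.(0 | 0) + (b.0 + 0 | 0))\{c} | —b→ q1
  q1 = 0\{c} | stopped
Bisimilarity quotient blocks:
  B0 = {p0, q0}
  B1 = {p1, q1}
p0 ∈ B0, q0 ∈ B0 → same block

bisimilar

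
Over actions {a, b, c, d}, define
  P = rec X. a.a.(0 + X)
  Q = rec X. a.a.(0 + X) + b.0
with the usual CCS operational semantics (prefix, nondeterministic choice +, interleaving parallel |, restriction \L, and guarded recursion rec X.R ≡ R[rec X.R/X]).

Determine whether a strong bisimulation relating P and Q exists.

NO

LTS(P): 3 reachable states
  u0 = rec X. a.a.(0 + X) has moves —a→ u1
  u1 = a.(0 + (rec X. a.a.(0 + X))) has moves —a→ u2
  u2 = 0 + (rec X. a.a.(0 + X)) has moves —a→ u1
LTS(Q): 4 reachable states
  v0 = rec X. a.a.(0 + X) + b.0 has moves —a→ v1, —b→ v2
  v1 = a.(0 + (rec X. a.a.(0 + X) + b.0)) has moves —a→ v3
  v2 = 0 has moves ∅
  v3 = 0 + (rec X. a.a.(0 + X) + b.0) has moves —a→ v1, —b→ v2
Partition-refinement fixed point:
  B0 = {u0, u1, u2}
  B1 = {v0, v3}
  B2 = {v2}
  B3 = {v1}
u0 ∈ B0, v0 ∈ B1 → different blocks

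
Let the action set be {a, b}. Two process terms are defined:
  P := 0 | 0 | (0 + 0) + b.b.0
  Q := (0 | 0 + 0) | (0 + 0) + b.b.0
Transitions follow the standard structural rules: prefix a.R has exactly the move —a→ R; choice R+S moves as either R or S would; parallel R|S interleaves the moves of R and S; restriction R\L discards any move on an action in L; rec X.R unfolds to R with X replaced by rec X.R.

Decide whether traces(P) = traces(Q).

traces(P) = traces(Q)

Reachable graph of P (3 states):
  p0 = 0 | 0 | (0 + 0) + b.b.0 → --b--▸ p1
  p1 = b.0 → --b--▸ p2
  p2 = 0 → deadlocked
Reachable graph of Q (3 states):
  q0 = (0 | 0 + 0) | (0 + 0) + b.b.0 → --b--▸ q1
  q1 = b.0 → --b--▸ q2
  q2 = 0 → deadlocked
Coarsest stable partition (strong bisimilarity classes):
  B0 = {p0, q0}
  B1 = {p1, q1}
  B2 = {p2, q2}
p0 ∈ B0, q0 ∈ B0 → same block
Bisimilar ⇒ trace-equivalent.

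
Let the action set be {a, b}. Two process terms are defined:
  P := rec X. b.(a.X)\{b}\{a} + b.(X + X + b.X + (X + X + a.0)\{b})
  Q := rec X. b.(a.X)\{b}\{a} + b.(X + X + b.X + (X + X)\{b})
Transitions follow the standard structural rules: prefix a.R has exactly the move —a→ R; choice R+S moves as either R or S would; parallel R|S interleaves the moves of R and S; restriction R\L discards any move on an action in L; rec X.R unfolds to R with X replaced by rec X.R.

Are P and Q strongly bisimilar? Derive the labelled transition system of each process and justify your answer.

P's transition system — 4 states:
  p0 = rec X. b.(a.X)\{b}\{a} + b.(X + X + b.X + (X + X + a.0)\{b}) has moves =b=> p1, =b=> p2
  p1 = (a.(rec X. b.(a.X)\{b}\{a} + b.(X + X + b.X + (X + X + a.0)\{b})))\{b}\{a} has moves ·
  p2 = (rec X. b.(a.X)\{b}\{a} + b.(X + X + b.X + (X + X + a.0)\{b})) + (rec X. b.(a.X)\{b}\{a} + b.(X + X + b.X + (X + X + a.0)\{b})) + b.(rec X. b.(a.X)\{b}\{a} + b.(X + X + b.X + (X + X + a.0)\{b})) + ((rec X. b.(a.X)\{b}\{a} + b.(X + X + b.X + (X + X + a.0)\{b})) + (rec X. b.(a.X)\{b}\{a} + b.(X + X + b.X + (X + X + a.0)\{b})) + a.0)\{b} has moves =a=> p3, =b=> p0, =b=> p1, =b=> p2
  p3 = 0\{b} has moves ·
Q's transition system — 3 states:
  q0 = rec X. b.(a.X)\{b}\{a} + b.(X + X + b.X + (X + X)\{b}) has moves =b=> q1, =b=> q2
  q1 = (a.(rec X. b.(a.X)\{b}\{a} + b.(X + X + b.X + (X + X)\{b})))\{b}\{a} has moves ·
  q2 = (rec X. b.(a.X)\{b}\{a} + b.(X + X + b.X + (X + X)\{b})) + (rec X. b.(a.X)\{b}\{a} + b.(X + X + b.X + (X + X)\{b})) + b.(rec X. b.(a.X)\{b}\{a} + b.(X + X + b.X + (X + X)\{b})) + ((rec X. b.(a.X)\{b}\{a} + b.(X + X + b.X + (X + X)\{b})) + (rec X. b.(a.X)\{b}\{a} + b.(X + X + b.X + (X + X)\{b})))\{b} has moves =b=> q0, =b=> q1, =b=> q2
Bisimilarity quotient blocks:
  B0 = {p0}
  B1 = {p2}
  B2 = {p1, p3, q1}
  B3 = {q0, q2}
p0 ∈ B0, q0 ∈ B3 → different blocks

P ≁ Q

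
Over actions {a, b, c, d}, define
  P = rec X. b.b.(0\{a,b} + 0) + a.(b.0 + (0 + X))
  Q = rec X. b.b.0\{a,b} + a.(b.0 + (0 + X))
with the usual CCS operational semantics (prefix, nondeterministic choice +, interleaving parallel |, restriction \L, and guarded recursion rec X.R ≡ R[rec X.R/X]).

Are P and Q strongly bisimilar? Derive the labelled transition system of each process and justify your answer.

YES

LTS(P): 5 reachable states
  u0 = rec X. b.b.(0\{a,b} + 0) + a.(b.0 + (0 + X)) ⊢ =a=> u1, =b=> u2
  u1 = b.0 + (0 + (rec X. b.b.(0\{a,b} + 0) + a.(b.0 + (0 + X)))) ⊢ =a=> u1, =b=> u2, =b=> u3
  u2 = b.(0\{a,b} + 0) ⊢ =b=> u4
  u3 = 0 ⊢ (no moves)
  u4 = 0\{a,b} + 0 ⊢ (no moves)
LTS(Q): 5 reachable states
  v0 = rec X. b.b.0\{a,b} + a.(b.0 + (0 + X)) ⊢ =a=> v1, =b=> v2
  v1 = b.0 + (0 + (rec X. b.b.0\{a,b} + a.(b.0 + (0 + X)))) ⊢ =a=> v1, =b=> v2, =b=> v3
  v2 = b.0\{a,b} ⊢ =b=> v4
  v3 = 0 ⊢ (no moves)
  v4 = 0\{a,b} ⊢ (no moves)
Partition-refinement fixed point:
  B0 = {u0, v0}
  B1 = {u2, v2}
  B2 = {u3, u4, v3, v4}
  B3 = {u1, v1}
u0 ∈ B0, v0 ∈ B0 → same block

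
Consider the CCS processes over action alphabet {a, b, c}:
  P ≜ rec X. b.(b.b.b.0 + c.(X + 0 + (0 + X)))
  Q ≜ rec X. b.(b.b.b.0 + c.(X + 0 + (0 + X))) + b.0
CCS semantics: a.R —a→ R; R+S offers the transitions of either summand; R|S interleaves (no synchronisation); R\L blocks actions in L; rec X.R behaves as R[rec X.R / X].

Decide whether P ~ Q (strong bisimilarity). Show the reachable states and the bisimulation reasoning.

not bisimilar

LTS(P): 6 reachable states
  m0 = rec X. b.(b.b.b.0 + c.(X + 0 + (0 + X))) has moves ··b··> m1
  m1 = b.b.b.0 + c.((rec X. b.(b.b.b.0 + c.(X + 0 + (0 + X)))) + 0 + (0 + (rec X. b.(b.b.b.0 + c.(X + 0 + (0 + X)))))) has moves ··b··> m2, ··c··> m3
  m2 = b.b.0 has moves ··b··> m4
  m3 = (rec X. b.(b.b.b.0 + c.(X + 0 + (0 + X)))) + 0 + (0 + (rec X. b.(b.b.b.0 + c.(X + 0 + (0 + X))))) has moves ··b··> m1
  m4 = b.0 has moves ··b··> m5
  m5 = 0 has moves (no moves)
LTS(Q): 6 reachable states
  n0 = rec X. b.(b.b.b.0 + c.(X + 0 + (0 + X))) + b.0 has moves ··b··> n1, ··b··> n2
  n1 = 0 has moves (no moves)
  n2 = b.b.b.0 + c.((rec X. b.(b.b.b.0 + c.(X + 0 + (0 + X))) + b.0) + 0 + (0 + (rec X. b.(b.b.b.0 + c.(X + 0 + (0 + X))) + b.0))) has moves ··b··> n3, ··c··> n4
  n3 = b.b.0 has moves ··b··> n5
  n4 = (rec X. b.(b.b.b.0 + c.(X + 0 + (0 + X))) + b.0) + 0 + (0 + (rec X. b.(b.b.b.0 + c.(X + 0 + (0 + X))) + b.0)) has moves ··b··> n1, ··b··> n2
  n5 = b.0 has moves ··b··> n1
Bisimilarity quotient blocks:
  B0 = {m0, m3}
  B1 = {m1}
  B2 = {m2, n3}
  B3 = {m4, n5}
  B4 = {m5, n1}
  B5 = {n0, n4}
  B6 = {n2}
m0 ∈ B0, n0 ∈ B5 → different blocks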